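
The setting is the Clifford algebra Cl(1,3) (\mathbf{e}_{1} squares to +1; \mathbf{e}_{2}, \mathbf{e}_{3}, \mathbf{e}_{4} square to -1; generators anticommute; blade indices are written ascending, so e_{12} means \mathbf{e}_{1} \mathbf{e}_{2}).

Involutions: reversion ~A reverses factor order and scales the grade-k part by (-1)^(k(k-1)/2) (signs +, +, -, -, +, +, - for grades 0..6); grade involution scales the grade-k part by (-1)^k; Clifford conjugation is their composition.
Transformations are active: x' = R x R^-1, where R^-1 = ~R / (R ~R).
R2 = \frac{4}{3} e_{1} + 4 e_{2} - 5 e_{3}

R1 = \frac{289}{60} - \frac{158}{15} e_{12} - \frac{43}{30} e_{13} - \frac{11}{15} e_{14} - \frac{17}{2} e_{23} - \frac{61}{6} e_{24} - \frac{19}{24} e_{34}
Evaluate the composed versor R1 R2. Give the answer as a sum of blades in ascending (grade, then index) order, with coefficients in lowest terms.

Distribute over the terms of R2 (each basis-blade product reordered to ascending indices, repeated generators contracted through their squares):
R1 (\frac{4}{3} e_{1}) = \frac{289}{45} e_{1} + \frac{632}{45} e_{2} + \frac{86}{45} e_{3} + \frac{44}{45} e_{4} - \frac{34}{3} e_{123} - \frac{122}{9} e_{124} - \frac{19}{18} e_{134}
R1 (4 e_{2}) = \frac{632}{15} e_{1} + \frac{289}{15} e_{2} - 34 e_{3} - \frac{122}{3} e_{4} + \frac{86}{15} e_{123} + \frac{44}{15} e_{124} - \frac{19}{6} e_{234}
R1 (-5 e_{3}) = -\frac{43}{6} e_{1} - \frac{85}{2} e_{2} - \frac{289}{12} e_{3} + \frac{95}{24} e_{4} + \frac{158}{3} e_{123} - \frac{11}{3} e_{134} - \frac{305}{6} e_{234}
Summing the partial products and collecting blades:
Answer: \frac{745}{18} e_{1} - \frac{827}{90} e_{2} - \frac{10111}{180} e_{3} - \frac{12863}{360} e_{4} + \frac{706}{15} e_{123} - \frac{478}{45} e_{124} - \frac{85}{18} e_{134} - 54 e_{234}


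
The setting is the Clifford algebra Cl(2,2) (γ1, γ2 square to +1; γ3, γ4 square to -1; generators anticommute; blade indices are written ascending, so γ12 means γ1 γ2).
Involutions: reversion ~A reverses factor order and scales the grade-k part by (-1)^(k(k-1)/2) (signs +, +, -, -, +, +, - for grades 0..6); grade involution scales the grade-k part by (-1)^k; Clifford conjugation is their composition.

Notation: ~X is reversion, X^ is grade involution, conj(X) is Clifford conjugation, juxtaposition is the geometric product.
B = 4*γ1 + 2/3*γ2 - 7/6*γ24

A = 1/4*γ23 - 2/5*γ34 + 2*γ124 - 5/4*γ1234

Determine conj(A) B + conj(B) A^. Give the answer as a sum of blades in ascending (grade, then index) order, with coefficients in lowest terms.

first term: -7/3*γ1 + 1/6*γ3 - 35/24*γ13 - 4/3*γ14 + 7/15*γ23 + 8*γ24 - 7/24*γ34 - γ123 + 23/30*γ134 + 79/15*γ234
second term: -7/3*γ1 - 1/6*γ3 + 35/24*γ13 - 4/3*γ14 - 7/15*γ23 + 8*γ24 + 7/24*γ34 - γ123 + 23/30*γ134 + 79/15*γ234
Answer: -14/3*γ1 - 8/3*γ14 + 16*γ24 - 2*γ123 + 23/15*γ134 + 158/15*γ234


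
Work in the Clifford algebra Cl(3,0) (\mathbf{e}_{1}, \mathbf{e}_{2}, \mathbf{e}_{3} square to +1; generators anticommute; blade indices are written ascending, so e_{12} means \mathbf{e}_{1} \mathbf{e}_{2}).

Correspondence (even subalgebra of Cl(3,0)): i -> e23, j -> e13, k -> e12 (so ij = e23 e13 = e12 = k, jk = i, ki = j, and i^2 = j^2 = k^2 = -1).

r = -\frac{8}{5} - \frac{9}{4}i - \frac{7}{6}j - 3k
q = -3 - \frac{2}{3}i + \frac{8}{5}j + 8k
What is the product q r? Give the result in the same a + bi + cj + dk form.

In blades: q = -3 + 8 e_{12} + \frac{8}{5} e_{13} - \frac{2}{3} e_{23}, r = -\frac{8}{5} - 3 e_{12} - \frac{7}{6} e_{13} - \frac{9}{4} e_{23}.
Distribute q over r term by term (generator squares from the signature, products reordered to ascending indices): (-3)*r = \frac{24}{5} + 9 e_{12} + \frac{7}{2} e_{13} + \frac{27}{4} e_{23}; (8 e_{12})*r = 24 - \frac{64}{5} e_{12} - 18 e_{13} + \frac{28}{3} e_{23}; (\frac{8}{5} e_{13})*r = \frac{28}{15} + \frac{18}{5} e_{12} - \frac{64}{25} e_{13} - \frac{24}{5} e_{23}; (-\frac{2}{3} e_{23})*r = -\frac{3}{2} + \frac{7}{9} e_{12} - 2 e_{13} + \frac{16}{15} e_{23}.
Sum: \frac{175}{6} + \frac{26}{45} e_{12} - \frac{953}{50} e_{13} + \frac{247}{20} e_{23}; translating back through the correspondence:
Answer: \frac{175}{6} + \frac{247}{20}i - \frac{953}{50}j + \frac{26}{45}k


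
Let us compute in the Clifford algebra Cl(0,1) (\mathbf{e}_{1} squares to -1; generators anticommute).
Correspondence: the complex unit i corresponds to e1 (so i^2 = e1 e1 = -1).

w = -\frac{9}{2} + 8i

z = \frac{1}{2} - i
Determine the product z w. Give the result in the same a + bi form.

In blades: z = \frac{1}{2} - e_{1}, w = -\frac{9}{2} + 8 e_{1}.
Distribute z over w term by term (generator squares from the signature, products reordered to ascending indices): (\frac{1}{2})*w = -\frac{9}{4} + 4 e_{1}; (-e_{1})*w = 8 + \frac{9}{2} e_{1}.
Sum: \frac{23}{4} + \frac{17}{2} e_{1}; translating back through the correspondence:
Answer: \frac{23}{4} + \frac{17}{2}i


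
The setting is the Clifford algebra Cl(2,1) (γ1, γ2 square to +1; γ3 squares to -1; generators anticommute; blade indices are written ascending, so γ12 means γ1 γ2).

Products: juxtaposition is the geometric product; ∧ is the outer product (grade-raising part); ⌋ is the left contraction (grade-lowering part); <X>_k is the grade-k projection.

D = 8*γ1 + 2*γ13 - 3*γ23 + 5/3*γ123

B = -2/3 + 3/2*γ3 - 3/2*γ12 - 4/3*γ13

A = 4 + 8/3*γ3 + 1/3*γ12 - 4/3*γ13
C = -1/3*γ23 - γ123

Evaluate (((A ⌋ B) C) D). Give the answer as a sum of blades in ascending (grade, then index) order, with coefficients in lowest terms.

step 1: -79/18 - 32/9*γ1 + 6*γ3 - 6*γ12 - 16/3*γ13
step 2: -22/3*γ2 - 6*γ3 + 70/9*γ12 + 2*γ13 + 271/54*γ23 + 301/54*γ123
step 3: -143/81 - 1649/81*γ1 - 1585/27*γ2 - 188/27*γ3 + 1421/27*γ12 + 332/9*γ13 + 784/27*γ23 + 1480/27*γ123
Answer: -143/81 - 1649/81*γ1 - 1585/27*γ2 - 188/27*γ3 + 1421/27*γ12 + 332/9*γ13 + 784/27*γ23 + 1480/27*γ123


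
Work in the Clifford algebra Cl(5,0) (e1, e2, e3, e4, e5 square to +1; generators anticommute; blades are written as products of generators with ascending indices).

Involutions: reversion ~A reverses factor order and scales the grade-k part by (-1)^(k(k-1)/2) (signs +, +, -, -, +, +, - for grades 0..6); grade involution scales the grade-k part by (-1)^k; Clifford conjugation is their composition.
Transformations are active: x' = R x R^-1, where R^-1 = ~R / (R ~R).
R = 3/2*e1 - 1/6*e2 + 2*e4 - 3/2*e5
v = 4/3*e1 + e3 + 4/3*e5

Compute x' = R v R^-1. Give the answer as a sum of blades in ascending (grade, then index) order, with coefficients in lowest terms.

~R = 3/2*e1 - 1/6*e2 + 2*e4 - 3/2*e5, and R ~R = 307/36, so R^-1 = ~R / (307/36).
R v = 2/9*e1 e2 + 3/2*e1 e3 - 8/3*e1 e4 + 4*e1 e5 - 1/6*e2 e3 - 2/9*e2 e5 - 2*e3 e4 + 3/2*e3 e5 + 8/3*e4 e5
Answer: -4/3*e1 - e3 - 4/3*e5


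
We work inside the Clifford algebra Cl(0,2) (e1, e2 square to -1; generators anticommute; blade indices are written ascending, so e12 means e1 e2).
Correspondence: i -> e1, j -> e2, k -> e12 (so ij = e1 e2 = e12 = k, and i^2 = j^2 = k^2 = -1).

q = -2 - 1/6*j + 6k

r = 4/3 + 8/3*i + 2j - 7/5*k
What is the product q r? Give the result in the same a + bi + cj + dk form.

In blades: q = -2 - 1/6*e2 + 6*e12, r = 4/3 + 8/3*e1 + 2*e2 - 7/5*e12.
Distribute q over r term by term (generator squares from the signature, products reordered to ascending indices): (-2)*r = -8/3 - 16/3*e1 - 4*e2 + 14/5*e12; (-1/6*e2)*r = 1/3 + 7/30*e1 - 2/9*e2 + 4/9*e12; (6*e12)*r = 42/5 - 12*e1 + 16*e2 + 8*e12.
Sum: 91/15 - 171/10*e1 + 106/9*e2 + 506/45*e12; translating back through the correspondence:
Answer: 91/15 - 171/10*i + 106/9*j + 506/45*k


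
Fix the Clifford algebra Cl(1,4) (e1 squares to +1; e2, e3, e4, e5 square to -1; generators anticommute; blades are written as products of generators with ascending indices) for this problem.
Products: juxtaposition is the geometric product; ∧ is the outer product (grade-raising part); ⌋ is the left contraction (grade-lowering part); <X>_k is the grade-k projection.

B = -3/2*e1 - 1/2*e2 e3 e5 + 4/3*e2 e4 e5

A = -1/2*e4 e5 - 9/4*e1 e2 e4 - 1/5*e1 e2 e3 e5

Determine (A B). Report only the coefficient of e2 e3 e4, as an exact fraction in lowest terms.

step 1: 1/10*e1 + 2/3*e2 + 3*e1 e5 + 27/8*e2 e4 + 4/15*e1 e3 e4 + 3/4*e1 e4 e5 - 1/4*e2 e3 e4 - 3/10*e2 e3 e5 - 9/8*e1 e3 e4 e5
Answer: -1/4


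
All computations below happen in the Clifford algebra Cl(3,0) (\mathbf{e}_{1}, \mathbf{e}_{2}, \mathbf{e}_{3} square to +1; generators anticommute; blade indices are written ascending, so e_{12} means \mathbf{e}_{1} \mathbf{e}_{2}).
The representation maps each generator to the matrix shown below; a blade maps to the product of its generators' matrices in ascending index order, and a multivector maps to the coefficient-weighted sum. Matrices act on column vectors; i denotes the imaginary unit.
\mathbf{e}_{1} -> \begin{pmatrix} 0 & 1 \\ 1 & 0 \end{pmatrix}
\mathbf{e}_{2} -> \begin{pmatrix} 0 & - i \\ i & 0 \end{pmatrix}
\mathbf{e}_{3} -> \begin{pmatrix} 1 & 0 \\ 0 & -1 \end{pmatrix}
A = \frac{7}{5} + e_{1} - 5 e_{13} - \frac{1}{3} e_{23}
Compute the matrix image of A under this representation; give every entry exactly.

Bivector images (products of the table entries): rho(e_{13}) = rho(\mathbf{e}_{1})rho(\mathbf{e}_{3}) = \begin{pmatrix} 0 & -1 \\ 1 & 0 \end{pmatrix}; rho(e_{23}) = rho(\mathbf{e}_{2})rho(\mathbf{e}_{3}) = \begin{pmatrix} 0 & i \\ i & 0 \end{pmatrix}.
M = (\frac{7}{5})*1 + (1)*rho(e_{1}) + (-5)*rho(e_{13}) + (-\frac{1}{3})*rho(e_{23}), summed entrywise (1 is the identity matrix):
Answer: \begin{pmatrix} \frac{7}{5} & 6 - \frac{i}{3} \\ -4 - \frac{i}{3} & \frac{7}{5} \end{pmatrix}


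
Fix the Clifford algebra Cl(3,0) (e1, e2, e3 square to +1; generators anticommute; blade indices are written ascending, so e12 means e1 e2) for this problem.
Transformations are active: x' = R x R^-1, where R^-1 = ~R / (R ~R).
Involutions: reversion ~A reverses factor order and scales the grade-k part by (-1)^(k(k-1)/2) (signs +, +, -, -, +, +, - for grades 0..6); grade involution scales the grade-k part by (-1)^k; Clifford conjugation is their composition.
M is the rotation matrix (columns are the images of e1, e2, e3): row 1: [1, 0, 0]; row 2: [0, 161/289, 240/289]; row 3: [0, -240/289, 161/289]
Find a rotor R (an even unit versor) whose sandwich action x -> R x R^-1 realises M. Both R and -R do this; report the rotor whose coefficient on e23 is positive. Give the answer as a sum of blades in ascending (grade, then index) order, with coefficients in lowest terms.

Method: write R = a + b12*e12 + b13*e13 + b23*e23 with a^2 + b12^2 + b13^2 + b23^2 = 1 (so R^-1 = ~R). Expanding the columns R e_j ~R gives tr M = 4a^2 - 1 and, from the antisymmetric part, M21 - M12 = -4a*b12, M13 - M31 = 4a*b13, M32 - M23 = -4a*b23.
Here tr M = 611/289, so a^2 = (1 + tr M)/4 = 225/289 and a = ±15/17. Taking a = 15/17: M21 - M12 = 0, M13 - M31 = 0, M32 - M23 = -480/289, giving b12 = 0, b13 = 0, b23 = 8/17, i.e. R = 15/17 + 8/17*e23.
Its e23 coefficient is already positive.
Answer: 15/17 + 8/17*e23. Uniqueness: Spin(3) -> SO(3) maps R and -R to the same rotation of trace 611/289; fixing the sign of the e23 coefficient removes the ambiguity.


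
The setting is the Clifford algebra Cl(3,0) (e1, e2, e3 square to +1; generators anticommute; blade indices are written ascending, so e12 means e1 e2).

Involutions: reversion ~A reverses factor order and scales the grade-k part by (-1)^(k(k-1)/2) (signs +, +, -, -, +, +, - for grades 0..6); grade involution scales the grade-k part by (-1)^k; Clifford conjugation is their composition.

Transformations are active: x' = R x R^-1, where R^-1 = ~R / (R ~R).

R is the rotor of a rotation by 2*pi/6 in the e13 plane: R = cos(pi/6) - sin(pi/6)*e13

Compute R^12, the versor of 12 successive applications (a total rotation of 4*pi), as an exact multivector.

The rotor phase is half the rotation angle and phases add under composition, so 12 steps in the e13 plane accumulate phase 12*(pi/6) = 2*pi: R^12 = cos(2*pi) - sin(2*pi)*e13.
cos(2*pi) = 1 and sin(2*pi) = 0, so R^12 = 1. The total rotation 4*pi is 2 full turns, so every vector returns to itself, yet the rotor is +1, back on the identity sheet (an even number of 2*pi turns).
Answer: 1


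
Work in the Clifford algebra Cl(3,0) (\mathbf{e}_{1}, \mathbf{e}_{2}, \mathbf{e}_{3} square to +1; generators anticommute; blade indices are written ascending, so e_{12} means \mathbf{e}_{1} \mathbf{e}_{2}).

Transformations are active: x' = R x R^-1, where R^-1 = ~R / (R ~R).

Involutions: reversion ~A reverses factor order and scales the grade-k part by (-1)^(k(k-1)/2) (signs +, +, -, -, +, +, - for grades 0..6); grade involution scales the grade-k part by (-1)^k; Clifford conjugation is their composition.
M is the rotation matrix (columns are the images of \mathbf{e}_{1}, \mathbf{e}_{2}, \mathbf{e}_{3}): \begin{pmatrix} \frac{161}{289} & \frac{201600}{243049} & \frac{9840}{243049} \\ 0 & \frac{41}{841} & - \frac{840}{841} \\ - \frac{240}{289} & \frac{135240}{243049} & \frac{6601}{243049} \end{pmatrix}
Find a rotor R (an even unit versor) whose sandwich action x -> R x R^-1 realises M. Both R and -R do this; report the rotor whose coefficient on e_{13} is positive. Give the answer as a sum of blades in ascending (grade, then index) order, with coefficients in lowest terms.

Method: write R = a + b12*e_{12} + b13*e_{13} + b23*e_{23} with a^2 + b12^2 + b13^2 + b23^2 = 1 (so R^-1 = ~R). Expanding the columns R e_j ~R gives tr M = 4a^2 - 1 and, from the antisymmetric part, M21 - M12 = -4a*b12, M13 - M31 = 4a*b13, M32 - M23 = -4a*b23.
Here tr M = \frac{153851}{243049}, so a^2 = (1 + tr M)/4 = \frac{99225}{243049} and a = ±\frac{315}{493}. Taking a = \frac{315}{493}: M21 - M12 = -\frac{201600}{243049}, M13 - M31 = \frac{211680}{243049}, M32 - M23 = \frac{378000}{243049}, giving b12 = \frac{160}{493}, b13 = \frac{168}{493}, b23 = -\frac{300}{493}, i.e. R = \frac{315}{493} + \frac{160}{493} e_{12} + \frac{168}{493} e_{13} - \frac{300}{493} e_{23}.
Its e_{13} coefficient is already positive.
Answer: \frac{315}{493} + \frac{160}{493} e_{12} + \frac{168}{493} e_{13} - \frac{300}{493} e_{23}. Key observation: the double cover Spin(3) -> SO(3) sends R and -R to the same matrix (trace \frac{153851}{243049} here), so the stated sign of the e_{13} coefficient is what selects one sheet.


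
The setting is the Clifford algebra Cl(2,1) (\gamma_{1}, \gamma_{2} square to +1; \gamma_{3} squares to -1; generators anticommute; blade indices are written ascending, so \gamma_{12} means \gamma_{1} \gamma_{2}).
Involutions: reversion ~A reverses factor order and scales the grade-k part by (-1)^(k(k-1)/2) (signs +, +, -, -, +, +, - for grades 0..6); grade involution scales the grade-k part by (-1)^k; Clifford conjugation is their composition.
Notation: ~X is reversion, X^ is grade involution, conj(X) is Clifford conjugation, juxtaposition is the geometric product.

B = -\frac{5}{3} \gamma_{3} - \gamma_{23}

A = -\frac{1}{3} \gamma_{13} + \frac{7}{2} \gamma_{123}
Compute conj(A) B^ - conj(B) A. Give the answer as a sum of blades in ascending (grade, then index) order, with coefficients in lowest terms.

first term: -\frac{73}{18} \gamma_{1} - \frac{37}{6} \gamma_{12}
second term: \frac{53}{18} \gamma_{1} - \frac{11}{2} \gamma_{12}
Answer: -7 \gamma_{1} - \frac{2}{3} \gamma_{12}


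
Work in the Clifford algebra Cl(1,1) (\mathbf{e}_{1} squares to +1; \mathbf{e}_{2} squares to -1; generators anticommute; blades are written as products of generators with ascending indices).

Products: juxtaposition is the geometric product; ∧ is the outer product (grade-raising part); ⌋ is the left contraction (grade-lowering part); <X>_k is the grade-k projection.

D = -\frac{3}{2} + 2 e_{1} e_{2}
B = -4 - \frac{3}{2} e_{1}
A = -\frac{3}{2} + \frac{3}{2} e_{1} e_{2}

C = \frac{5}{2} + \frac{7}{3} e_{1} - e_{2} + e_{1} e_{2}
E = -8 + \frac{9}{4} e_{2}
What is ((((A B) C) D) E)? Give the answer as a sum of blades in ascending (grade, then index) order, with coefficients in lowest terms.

step 1: 6 + \frac{9}{4} e_{1} + \frac{9}{4} e_{2} - 6 e_{1} e_{2}
step 2: \frac{33}{2} + \frac{127}{8} e_{1} + \frac{127}{8} e_{2} - \frac{33}{2} e_{1} e_{2}
step 3: -\frac{231}{4} + \frac{127}{16} e_{1} + \frac{127}{16} e_{2} + \frac{231}{4} e_{1} e_{2}
step 4: \frac{28425}{64} - \frac{3095}{16} e_{1} - \frac{3095}{16} e_{2} - \frac{28425}{64} e_{1} e_{2}
Answer: \frac{28425}{64} - \frac{3095}{16} e_{1} - \frac{3095}{16} e_{2} - \frac{28425}{64} e_{1} e_{2}


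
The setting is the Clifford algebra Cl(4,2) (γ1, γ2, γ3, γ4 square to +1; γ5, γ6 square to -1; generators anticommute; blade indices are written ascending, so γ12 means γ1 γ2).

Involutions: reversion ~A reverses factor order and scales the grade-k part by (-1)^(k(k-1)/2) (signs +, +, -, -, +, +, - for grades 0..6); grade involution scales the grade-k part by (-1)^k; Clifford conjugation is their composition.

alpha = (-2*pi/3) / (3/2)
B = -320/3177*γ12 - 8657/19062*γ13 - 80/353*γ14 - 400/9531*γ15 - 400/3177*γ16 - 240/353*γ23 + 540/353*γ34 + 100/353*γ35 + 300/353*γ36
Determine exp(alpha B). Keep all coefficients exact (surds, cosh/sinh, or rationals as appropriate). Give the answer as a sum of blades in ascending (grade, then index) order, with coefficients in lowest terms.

B^2 term by term: the squares give (-320/3177)^2*(γ12)^2 + (-8657/19062)^2*(γ13)^2 + (-80/353)^2*(γ14)^2 + (-400/9531)^2*(γ15)^2 + (-400/3177)^2*(γ16)^2 + (-240/353)^2*(γ23)^2 + (540/353)^2*(γ34)^2 + (100/353)^2*(γ35)^2 + (300/353)^2*(γ36)^2 = 102400/10093329*(-1) + 74943649/363359844*(-1) + 6400/124609*(-1) + 160000/90839961*(+1) + 160000/10093329*(+1) + 57600/124609*(-1) + 291600/124609*(-1) + 10000/124609*(+1) + 90000/124609*(+1) = -9/4 (each basis 2-blade squares to minus the product of its generators' squares); cross terms between blades sharing an index anticommute and cancel; the commuting (index-disjoint) pairs give grade-4 terms 2*c*c'*(blade product), which cancel blade by blade — γ1234: -38400/124609 + 38400/124609 = 0; γ1235: -64000/1121481 + 64000/1121481 = 0; γ1236: -64000/373827 + 64000/373827 = 0; γ1345: 16000/124609 - 16000/124609 = 0; γ1346: 48000/124609 - 48000/124609 = 0; γ1356: 80000/1121481 - 80000/1121481 = 0 — confirming B is simple. So B^2 = -9/4.
B^2 = -9/4 — circular case — the even/odd split gives cos and sin: l = 3/2, alpha*l = -2*pi/3, so exp(alpha B) = cos(-2*pi/3) + (sin(-2*pi/3)/(3/2))*B = -1/2 + (-sqrt(3)/3)*B.
Answer: -1/2 + 320*sqrt(3)/9531*γ12 + 8657*sqrt(3)/57186*γ13 + 80*sqrt(3)/1059*γ14 + 400*sqrt(3)/28593*γ15 + 400*sqrt(3)/9531*γ16 + 80*sqrt(3)/353*γ23 - 180*sqrt(3)/353*γ34 - 100*sqrt(3)/1059*γ35 - 100*sqrt(3)/353*γ36


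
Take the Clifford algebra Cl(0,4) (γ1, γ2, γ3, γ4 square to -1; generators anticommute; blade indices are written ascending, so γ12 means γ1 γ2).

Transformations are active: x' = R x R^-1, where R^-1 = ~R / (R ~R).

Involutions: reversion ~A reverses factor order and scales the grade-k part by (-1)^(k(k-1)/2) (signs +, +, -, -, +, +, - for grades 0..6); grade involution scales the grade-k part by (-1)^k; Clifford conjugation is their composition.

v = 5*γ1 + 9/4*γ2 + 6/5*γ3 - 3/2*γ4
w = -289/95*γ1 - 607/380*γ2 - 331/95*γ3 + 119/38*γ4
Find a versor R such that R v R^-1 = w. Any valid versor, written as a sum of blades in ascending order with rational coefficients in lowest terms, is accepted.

R = v + w = 186/95*γ1 + 62/95*γ2 - 217/95*γ3 + 31/19*γ4 works: the equal norms (-13501/400) guarantee its sandwich swaps v into w.
Answer: 186/95*γ1 + 62/95*γ2 - 217/95*γ3 + 31/19*γ4


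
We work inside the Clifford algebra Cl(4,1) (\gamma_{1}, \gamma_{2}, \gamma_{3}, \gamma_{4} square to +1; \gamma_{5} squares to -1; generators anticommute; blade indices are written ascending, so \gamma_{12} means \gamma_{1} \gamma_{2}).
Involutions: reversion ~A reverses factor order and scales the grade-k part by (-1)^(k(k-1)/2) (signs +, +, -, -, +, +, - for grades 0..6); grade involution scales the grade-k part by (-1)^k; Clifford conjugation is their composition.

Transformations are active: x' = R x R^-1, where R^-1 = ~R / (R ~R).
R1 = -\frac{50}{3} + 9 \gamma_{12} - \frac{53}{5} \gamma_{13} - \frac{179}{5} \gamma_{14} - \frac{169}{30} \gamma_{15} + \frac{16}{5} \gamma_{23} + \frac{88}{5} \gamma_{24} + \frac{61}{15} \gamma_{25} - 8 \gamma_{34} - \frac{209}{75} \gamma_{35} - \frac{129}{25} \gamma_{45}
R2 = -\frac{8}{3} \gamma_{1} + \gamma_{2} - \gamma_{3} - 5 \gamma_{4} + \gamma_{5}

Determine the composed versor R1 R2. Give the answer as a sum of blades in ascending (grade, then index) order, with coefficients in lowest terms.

Distribute over the terms of R2 (each basis-blade product reordered to ascending indices, repeated generators contracted through their squares):
R1 (-\frac{8}{3} \gamma_{1}) = \frac{400}{9} \gamma_{1} + 24 \gamma_{2} - \frac{424}{15} \gamma_{3} - \frac{1432}{15} \gamma_{4} - \frac{676}{45} \gamma_{5} - \frac{128}{15} \gamma_{123} - \frac{704}{15} \gamma_{124} - \frac{488}{45} \gamma_{125} + \frac{64}{3} \gamma_{134} + \frac{1672}{225} \gamma_{135} + \frac{344}{25} \gamma_{145}
R1 (\gamma_{2}) = 9 \gamma_{1} - \frac{50}{3} \gamma_{2} - \frac{16}{5} \gamma_{3} - \frac{88}{5} \gamma_{4} - \frac{61}{15} \gamma_{5} + \frac{53}{5} \gamma_{123} + \frac{179}{5} \gamma_{124} + \frac{169}{30} \gamma_{125} - 8 \gamma_{234} - \frac{209}{75} \gamma_{235} - \frac{129}{25} \gamma_{245}
R1 (-\gamma_{3}) = \frac{53}{5} \gamma_{1} - \frac{16}{5} \gamma_{2} + \frac{50}{3} \gamma_{3} - 8 \gamma_{4} - \frac{209}{75} \gamma_{5} - 9 \gamma_{123} - \frac{179}{5} \gamma_{134} - \frac{169}{30} \gamma_{135} + \frac{88}{5} \gamma_{234} + \frac{61}{15} \gamma_{235} + \frac{129}{25} \gamma_{345}
R1 (-5 \gamma_{4}) = 179 \gamma_{1} - 88 \gamma_{2} + 40 \gamma_{3} + \frac{250}{3} \gamma_{4} - \frac{129}{5} \gamma_{5} - 45 \gamma_{124} + 53 \gamma_{134} - \frac{169}{6} \gamma_{145} - 16 \gamma_{234} + \frac{61}{3} \gamma_{245} - \frac{209}{15} \gamma_{345}
R1 (\gamma_{5}) = \frac{169}{30} \gamma_{1} - \frac{61}{15} \gamma_{2} + \frac{209}{75} \gamma_{3} + \frac{129}{25} \gamma_{4} - \frac{50}{3} \gamma_{5} + 9 \gamma_{125} - \frac{53}{5} \gamma_{135} - \frac{179}{5} \gamma_{145} + \frac{16}{5} \gamma_{235} + \frac{88}{5} \gamma_{245} - 8 \gamma_{345}
Summing the partial products and collecting blades:
Answer: \frac{22381}{90} \gamma_{1} - \frac{1319}{15} \gamma_{2} + \frac{2099}{75} \gamma_{3} - \frac{2443}{75} \gamma_{4} - \frac{14477}{225} \gamma_{5} - \frac{104}{15} \gamma_{123} - \frac{842}{15} \gamma_{124} + \frac{341}{90} \gamma_{125} + \frac{578}{15} \gamma_{134} - \frac{3961}{450} \gamma_{135} - \frac{7531}{150} \gamma_{145} - \frac{32}{5} \gamma_{234} + \frac{112}{25} \gamma_{235} + \frac{2458}{75} \gamma_{245} - \frac{1258}{75} \gamma_{345}


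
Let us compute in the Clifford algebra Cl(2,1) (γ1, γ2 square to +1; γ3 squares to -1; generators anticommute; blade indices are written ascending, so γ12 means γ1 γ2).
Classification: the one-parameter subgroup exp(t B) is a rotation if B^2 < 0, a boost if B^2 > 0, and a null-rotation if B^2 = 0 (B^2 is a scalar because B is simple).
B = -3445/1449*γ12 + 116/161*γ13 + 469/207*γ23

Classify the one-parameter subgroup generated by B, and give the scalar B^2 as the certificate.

B^2 term by term: the squares give (-3445/1449)^2*(γ12)^2 + (116/161)^2*(γ13)^2 + (469/207)^2*(γ23)^2 = 11868025/2099601*(-1) + 13456/25921*(+1) + 219961/42849*(+1) = 0 (each basis 2-blade squares to minus the product of its generators' squares); cross terms between blades sharing an index anticommute and cancel. So B^2 = 0.
Answer: null-rotation, certificate B^2 = 0. The invariant at work: B^2 = 0 is unchanged by conjugation, hence its sign classifies the subgroup whatever basis B is written in.


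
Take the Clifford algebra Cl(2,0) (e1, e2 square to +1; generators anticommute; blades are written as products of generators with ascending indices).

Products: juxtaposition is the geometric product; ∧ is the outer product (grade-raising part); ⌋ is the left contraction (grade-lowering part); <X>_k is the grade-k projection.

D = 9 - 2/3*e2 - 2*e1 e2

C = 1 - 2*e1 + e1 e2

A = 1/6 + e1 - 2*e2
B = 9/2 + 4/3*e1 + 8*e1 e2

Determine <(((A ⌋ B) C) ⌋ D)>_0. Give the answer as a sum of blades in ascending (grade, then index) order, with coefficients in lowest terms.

step 1: 25/12 + 146/9*e1 + 8*e2 + 4/3*e1 e2
step 2: -1141/36 + 73/18*e1 + 242/9*e2 + 233/12*e1 e2
step 3: -28549/108 + 484/9*e1 + 703/54*e2 + 1141/18*e1 e2
step 4: -28549/108
Answer: -28549/108


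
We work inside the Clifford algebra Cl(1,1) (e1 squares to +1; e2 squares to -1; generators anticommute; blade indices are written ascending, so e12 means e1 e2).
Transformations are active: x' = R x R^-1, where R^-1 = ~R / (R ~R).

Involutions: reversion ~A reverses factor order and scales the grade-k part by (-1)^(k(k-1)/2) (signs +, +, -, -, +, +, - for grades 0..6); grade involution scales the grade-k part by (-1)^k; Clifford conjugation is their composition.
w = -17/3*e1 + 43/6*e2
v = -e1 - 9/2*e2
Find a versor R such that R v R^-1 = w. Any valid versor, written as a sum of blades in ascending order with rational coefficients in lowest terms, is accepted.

Construction: equal norms (both -77/4) license R = v + w = -20/3*e1 + 8/3*e2 — nothing changes along that direction, while (v - w)/2 changes sign, so v maps onto w.
Answer: -20/3*e1 + 8/3*e2


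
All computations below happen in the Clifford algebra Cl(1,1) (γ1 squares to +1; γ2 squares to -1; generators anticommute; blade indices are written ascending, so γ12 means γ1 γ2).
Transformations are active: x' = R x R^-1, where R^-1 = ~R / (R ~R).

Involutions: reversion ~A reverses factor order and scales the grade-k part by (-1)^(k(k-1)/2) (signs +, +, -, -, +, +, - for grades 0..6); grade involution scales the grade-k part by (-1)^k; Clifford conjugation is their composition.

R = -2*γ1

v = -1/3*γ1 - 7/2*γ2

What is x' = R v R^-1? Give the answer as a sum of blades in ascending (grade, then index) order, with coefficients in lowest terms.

~R = -2*γ1, and R ~R = 4, so R^-1 = ~R / (4).
R v = 2/3 + 7*γ12
Answer: -1/3*γ1 + 7/2*γ2


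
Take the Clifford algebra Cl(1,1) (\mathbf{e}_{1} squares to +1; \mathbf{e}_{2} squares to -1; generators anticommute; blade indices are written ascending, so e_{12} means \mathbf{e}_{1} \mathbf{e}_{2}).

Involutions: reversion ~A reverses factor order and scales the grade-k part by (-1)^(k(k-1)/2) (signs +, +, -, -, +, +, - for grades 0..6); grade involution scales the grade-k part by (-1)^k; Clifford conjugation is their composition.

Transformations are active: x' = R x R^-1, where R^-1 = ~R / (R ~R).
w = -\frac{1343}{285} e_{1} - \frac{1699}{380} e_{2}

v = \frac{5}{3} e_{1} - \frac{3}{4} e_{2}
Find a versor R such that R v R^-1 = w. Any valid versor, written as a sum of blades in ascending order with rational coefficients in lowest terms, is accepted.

Construction: equal norms (both \frac{319}{144}) license R = v + w = -\frac{868}{285} e_{1} - \frac{496}{95} e_{2} — nothing changes along that direction, while (v - w)/2 changes sign, so v maps onto w.
Answer: -\frac{868}{285} e_{1} - \frac{496}{95} e_{2}


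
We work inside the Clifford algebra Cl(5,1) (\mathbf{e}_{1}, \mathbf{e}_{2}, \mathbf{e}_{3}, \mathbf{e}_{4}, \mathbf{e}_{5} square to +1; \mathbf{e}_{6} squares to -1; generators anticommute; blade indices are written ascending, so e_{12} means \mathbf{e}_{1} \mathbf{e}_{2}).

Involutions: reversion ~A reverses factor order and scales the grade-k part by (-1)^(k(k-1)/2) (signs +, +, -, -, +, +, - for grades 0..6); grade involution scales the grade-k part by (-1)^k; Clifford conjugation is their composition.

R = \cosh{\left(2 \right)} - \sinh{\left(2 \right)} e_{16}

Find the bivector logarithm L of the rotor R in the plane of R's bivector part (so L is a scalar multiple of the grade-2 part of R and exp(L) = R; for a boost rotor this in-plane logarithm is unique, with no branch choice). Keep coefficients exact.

The scalar part of R is \cosh{\left(2 \right)}, so cosh pins the rapidity up to sign — the sign comes from the bivector part; dividing that part by sinh of the rapidity yields the plane, and the in-plane L = rapidity * plane is unique because the two sign choices cancel.
Concretely: cosh(rapidity) = \cosh{\left(2 \right)} gives rapidity = ±2, and since rapidity/sinh(rapidity) is even the sign is immaterial: L = (rapidity/sinh(rapidity)) * <R>_2 = (\frac{2}{\sinh{\left(2 \right)}}) * <R>_2.
Answer: -2 e_{16}


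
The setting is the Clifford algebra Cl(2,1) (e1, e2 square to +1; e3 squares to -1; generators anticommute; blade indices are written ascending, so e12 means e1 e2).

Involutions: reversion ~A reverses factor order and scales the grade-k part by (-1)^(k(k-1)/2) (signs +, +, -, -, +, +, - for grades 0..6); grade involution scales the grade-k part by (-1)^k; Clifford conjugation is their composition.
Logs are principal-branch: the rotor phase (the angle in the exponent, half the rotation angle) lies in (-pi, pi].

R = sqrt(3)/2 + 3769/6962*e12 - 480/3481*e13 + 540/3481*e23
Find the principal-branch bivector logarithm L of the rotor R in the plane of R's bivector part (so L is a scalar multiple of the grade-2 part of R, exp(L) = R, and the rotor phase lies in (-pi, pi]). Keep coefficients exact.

The scalar part of R is sqrt(3)/2, so the principal-branch rotor phase is pinned; divide the bivector part by its sine to get the unit plane — L is the phase times that plane.
Concretely: cos(phase) = sqrt(3)/2 gives phase = ±pi/6, and since phase/sin(phase) is even the sign is immaterial: L = (phase/sin(phase)) * <R>_2 = (pi/3) * <R>_2.
Answer: 3769*pi/20886*e12 - 160*pi/3481*e13 + 180*pi/3481*e23


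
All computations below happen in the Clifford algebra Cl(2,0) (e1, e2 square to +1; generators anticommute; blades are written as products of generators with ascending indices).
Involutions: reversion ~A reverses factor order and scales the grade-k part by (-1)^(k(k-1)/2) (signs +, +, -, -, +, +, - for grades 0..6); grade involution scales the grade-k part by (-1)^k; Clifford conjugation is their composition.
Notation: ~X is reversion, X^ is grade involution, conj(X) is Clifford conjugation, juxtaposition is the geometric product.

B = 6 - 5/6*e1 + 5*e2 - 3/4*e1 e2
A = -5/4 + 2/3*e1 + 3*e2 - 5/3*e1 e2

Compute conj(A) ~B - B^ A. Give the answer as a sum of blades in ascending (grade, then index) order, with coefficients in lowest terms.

first term: -835/36 + 61/8*e1 - 841/36*e2 + 155/48*e1 e2
second term: -835/36 - 61/8*e1 + 841/36*e2 - 155/48*e1 e2
Answer: 61/4*e1 - 841/18*e2 + 155/24*e1 e2


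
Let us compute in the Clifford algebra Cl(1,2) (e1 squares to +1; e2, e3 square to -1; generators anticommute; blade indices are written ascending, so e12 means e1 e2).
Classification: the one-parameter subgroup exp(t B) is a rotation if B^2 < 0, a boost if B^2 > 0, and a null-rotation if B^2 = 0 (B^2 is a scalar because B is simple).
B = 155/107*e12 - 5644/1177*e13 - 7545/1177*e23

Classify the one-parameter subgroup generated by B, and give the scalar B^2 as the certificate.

B^2 term by term: the squares give (155/107)^2*(e12)^2 + (-5644/1177)^2*(e13)^2 + (-7545/1177)^2*(e23)^2 = 24025/11449*(+1) + 31854736/1385329*(+1) + 56927025/1385329*(-1) = -16 (each basis 2-blade squares to minus the product of its generators' squares); cross terms between blades sharing an index anticommute and cancel. So B^2 = -16.
Answer: rotation, certificate B^2 = -16. Key observation: B^2 = -16 is a conjugation invariant, so its sign decides the class regardless of the surface form of B.


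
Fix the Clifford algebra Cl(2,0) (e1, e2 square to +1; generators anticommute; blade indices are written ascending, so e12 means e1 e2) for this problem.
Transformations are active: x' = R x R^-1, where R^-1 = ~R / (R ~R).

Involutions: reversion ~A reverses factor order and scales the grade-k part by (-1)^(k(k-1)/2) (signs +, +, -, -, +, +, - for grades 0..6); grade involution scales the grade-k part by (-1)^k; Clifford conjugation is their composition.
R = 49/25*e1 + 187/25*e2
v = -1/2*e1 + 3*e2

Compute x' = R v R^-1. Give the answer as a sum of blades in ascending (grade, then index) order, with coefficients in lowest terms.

~R = 49/25*e1 + 187/25*e2, and R ~R = 7474/125, so R^-1 = ~R / (7474/125).
R v = 1073/50 + 481/50*e12
Answer: 963/505*e1 + 2393/1010*e2


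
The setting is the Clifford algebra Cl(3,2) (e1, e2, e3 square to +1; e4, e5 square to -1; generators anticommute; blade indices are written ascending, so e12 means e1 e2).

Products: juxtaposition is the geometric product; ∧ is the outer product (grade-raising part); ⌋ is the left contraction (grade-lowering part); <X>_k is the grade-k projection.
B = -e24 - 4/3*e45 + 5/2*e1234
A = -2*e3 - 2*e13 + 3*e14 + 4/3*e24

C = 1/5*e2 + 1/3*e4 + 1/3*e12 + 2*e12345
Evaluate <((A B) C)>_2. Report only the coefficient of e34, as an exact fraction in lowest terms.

step 1: -4/3 - 3*e12 - 10/3*e13 + 4*e15 + 15/2*e23 - 5*e24 + 16/9*e25 - 5*e124 - 2*e234 + 8/3*e345 - 2*e1234 + 8/3*e1345
step 2: 1 - 3/5*e1 - 59/15*e2 - 3/2*e3 + 20/9*e4 + 164/45*e5 - 37/9*e12 - 5/2*e13 + 8/3*e14 + 92/27*e15 - 4/9*e23 + 4/3*e25 + 4/15*e34 + 98/9*e35 + 4/3*e123 - e124 - 4/5*e125 + 122/45*e134 + 98/9*e135 - 49/3*e145 - 11/2*e234 - 196/27*e245 + 6*e345 + 16/45*e2345 - 104/45*e12345
step 3: -37/9*e12 - 5/2*e13 + 8/3*e14 + 92/27*e15 - 4/9*e23 + 4/3*e25 + 4/15*e34 + 98/9*e35
Answer: 4/15


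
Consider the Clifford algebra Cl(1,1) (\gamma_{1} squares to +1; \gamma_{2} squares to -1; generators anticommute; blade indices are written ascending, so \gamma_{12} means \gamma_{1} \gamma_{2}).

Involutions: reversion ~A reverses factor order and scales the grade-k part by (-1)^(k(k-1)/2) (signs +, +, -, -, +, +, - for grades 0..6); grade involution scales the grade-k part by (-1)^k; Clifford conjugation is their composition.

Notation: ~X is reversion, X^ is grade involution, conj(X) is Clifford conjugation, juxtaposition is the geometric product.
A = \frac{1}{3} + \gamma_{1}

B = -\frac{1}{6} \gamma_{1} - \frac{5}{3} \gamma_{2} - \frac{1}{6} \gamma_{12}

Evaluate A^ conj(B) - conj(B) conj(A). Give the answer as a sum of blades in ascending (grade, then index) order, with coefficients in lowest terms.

first term: -\frac{1}{6} + \frac{1}{18} \gamma_{1} + \frac{7}{18} \gamma_{2} - \frac{29}{18} \gamma_{12}
second term: -\frac{1}{6} + \frac{1}{18} \gamma_{1} + \frac{13}{18} \gamma_{2} + \frac{31}{18} \gamma_{12}
Answer: -\frac{1}{3} \gamma_{2} - \frac{10}{3} \gamma_{12}


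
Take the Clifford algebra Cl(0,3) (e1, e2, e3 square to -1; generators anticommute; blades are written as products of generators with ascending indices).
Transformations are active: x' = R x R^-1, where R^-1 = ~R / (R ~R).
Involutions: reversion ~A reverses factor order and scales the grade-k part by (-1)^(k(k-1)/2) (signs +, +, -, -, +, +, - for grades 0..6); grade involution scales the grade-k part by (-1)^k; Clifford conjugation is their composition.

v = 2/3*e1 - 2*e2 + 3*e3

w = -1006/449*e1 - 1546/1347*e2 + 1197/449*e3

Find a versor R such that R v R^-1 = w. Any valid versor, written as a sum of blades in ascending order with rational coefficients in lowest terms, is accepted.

The midline construction: v and w both square to -121/9, so reflecting in their sum -2120/1347*e1 - 4240/1347*e2 + 2544/449*e3 exchanges them.
Answer: -2120/1347*e1 - 4240/1347*e2 + 2544/449*e3


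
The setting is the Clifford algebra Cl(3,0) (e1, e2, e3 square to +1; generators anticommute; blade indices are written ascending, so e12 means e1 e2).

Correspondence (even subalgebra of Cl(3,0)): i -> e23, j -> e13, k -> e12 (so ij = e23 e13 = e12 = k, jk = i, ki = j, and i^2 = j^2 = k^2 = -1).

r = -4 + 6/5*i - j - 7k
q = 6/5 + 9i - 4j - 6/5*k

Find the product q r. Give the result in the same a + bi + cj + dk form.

In blades: q = 6/5 - 6/5*e12 - 4*e13 + 9*e23, r = -4 - 7*e12 - e13 + 6/5*e23.
Distribute q over r term by term (generator squares from the signature, products reordered to ascending indices): (6/5)*r = -24/5 - 42/5*e12 - 6/5*e13 + 36/25*e23; (-6/5*e12)*r = -42/5 + 24/5*e12 - 36/25*e13 - 6/5*e23; (-4*e13)*r = -4 + 24/5*e12 + 16*e13 + 28*e23; (9*e23)*r = -54/5 - 9*e12 + 63*e13 - 36*e23.
Sum: -28 - 39/5*e12 + 1909/25*e13 - 194/25*e23; translating back through the correspondence:
Answer: -28 - 194/25*i + 1909/25*j - 39/5*k


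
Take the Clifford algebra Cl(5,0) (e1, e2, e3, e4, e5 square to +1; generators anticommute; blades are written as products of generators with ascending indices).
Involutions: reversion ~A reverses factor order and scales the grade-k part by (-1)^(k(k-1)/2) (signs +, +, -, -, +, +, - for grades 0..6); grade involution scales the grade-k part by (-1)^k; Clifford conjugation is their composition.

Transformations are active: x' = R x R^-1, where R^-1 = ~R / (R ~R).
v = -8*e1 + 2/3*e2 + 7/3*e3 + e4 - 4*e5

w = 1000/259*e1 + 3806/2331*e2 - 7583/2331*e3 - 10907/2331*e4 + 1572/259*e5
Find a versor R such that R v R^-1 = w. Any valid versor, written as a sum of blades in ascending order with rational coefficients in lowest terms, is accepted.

Why this works: both vectors square to 782/9, so q(v) = q(w) and R = v + w = -1072/259*e1 + 5360/2331*e2 - 2144/2331*e3 - 8576/2331*e4 + 536/259*e5 carries v to w — its own direction survives, the complement (v - w)/2 flips.
Answer: -1072/259*e1 + 5360/2331*e2 - 2144/2331*e3 - 8576/2331*e4 + 536/259*e5


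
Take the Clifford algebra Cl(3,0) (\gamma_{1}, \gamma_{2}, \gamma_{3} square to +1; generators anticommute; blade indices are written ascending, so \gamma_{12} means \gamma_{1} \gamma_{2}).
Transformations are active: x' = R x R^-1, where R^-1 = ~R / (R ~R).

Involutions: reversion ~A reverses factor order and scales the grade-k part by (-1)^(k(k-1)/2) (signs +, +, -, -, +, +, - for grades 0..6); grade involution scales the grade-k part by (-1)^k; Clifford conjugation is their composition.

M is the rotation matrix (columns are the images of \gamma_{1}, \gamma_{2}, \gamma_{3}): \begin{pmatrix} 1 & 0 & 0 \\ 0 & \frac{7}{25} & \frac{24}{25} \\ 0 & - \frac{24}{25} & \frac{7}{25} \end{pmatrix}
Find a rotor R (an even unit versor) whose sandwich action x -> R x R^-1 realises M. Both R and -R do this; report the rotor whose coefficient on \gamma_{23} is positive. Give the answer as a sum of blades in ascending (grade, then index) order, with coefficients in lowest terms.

Method: write R = a + b12*\gamma_{12} + b13*\gamma_{13} + b23*\gamma_{23} with a^2 + b12^2 + b13^2 + b23^2 = 1 (so R^-1 = ~R). Expanding the columns R e_j ~R gives tr M = 4a^2 - 1 and, from the antisymmetric part, M21 - M12 = -4a*b12, M13 - M31 = 4a*b13, M32 - M23 = -4a*b23.
Here tr M = \frac{39}{25}, so a^2 = (1 + tr M)/4 = \frac{16}{25} and a = ±\frac{4}{5}. Taking a = \frac{4}{5}: M21 - M12 = 0, M13 - M31 = 0, M32 - M23 = -\frac{48}{25}, giving b12 = 0, b13 = 0, b23 = \frac{3}{5}, i.e. R = \frac{4}{5} + \frac{3}{5} \gamma_{23}.
Its \gamma_{23} coefficient is already positive.
Answer: \frac{4}{5} + \frac{3}{5} \gamma_{23}. Note: both R and -R realise this M (trace \frac{39}{25}); the covering map identifies them, and the \gamma_{23}-coefficient sign is the tie-breaker.


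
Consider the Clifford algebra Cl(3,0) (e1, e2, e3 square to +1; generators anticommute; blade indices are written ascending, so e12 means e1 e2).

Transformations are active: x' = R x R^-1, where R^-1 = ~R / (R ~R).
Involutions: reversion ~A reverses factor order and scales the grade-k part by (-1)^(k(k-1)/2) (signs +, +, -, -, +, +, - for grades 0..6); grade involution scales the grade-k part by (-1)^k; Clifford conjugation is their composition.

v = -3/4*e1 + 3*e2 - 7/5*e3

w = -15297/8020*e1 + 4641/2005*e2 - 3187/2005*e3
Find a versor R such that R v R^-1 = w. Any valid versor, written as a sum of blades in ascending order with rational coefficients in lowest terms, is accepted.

A norm check does it: q(v) = q(w) = 4609/400, hence R = v + w = -5328/2005*e1 + 10656/2005*e2 - 5994/2005*e3 realises the map — parallel part kept, (v - w)/2 negated, v carried to w.
Answer: -5328/2005*e1 + 10656/2005*e2 - 5994/2005*e3


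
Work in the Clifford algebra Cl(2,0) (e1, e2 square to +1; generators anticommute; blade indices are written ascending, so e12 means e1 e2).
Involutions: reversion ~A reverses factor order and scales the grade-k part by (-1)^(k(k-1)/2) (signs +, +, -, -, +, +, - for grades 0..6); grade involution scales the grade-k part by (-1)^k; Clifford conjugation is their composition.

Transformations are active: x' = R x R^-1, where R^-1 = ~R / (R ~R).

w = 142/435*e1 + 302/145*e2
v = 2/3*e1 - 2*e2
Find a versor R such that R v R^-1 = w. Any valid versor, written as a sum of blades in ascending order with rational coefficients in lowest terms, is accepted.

A norm check does it: q(v) = q(w) = 40/9, hence R = v + w = 144/145*e1 + 12/145*e2 realises the map — parallel part kept, (v - w)/2 negated, v carried to w.
Answer: 144/145*e1 + 12/145*e2
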